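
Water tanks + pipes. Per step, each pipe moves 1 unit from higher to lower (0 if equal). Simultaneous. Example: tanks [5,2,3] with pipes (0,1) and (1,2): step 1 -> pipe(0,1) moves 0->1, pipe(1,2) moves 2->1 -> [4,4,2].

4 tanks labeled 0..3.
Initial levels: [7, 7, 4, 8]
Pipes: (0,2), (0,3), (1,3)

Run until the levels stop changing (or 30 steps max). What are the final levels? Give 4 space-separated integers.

Step 1: flows [0->2,3->0,3->1] -> levels [7 8 5 6]
Step 2: flows [0->2,0->3,1->3] -> levels [5 7 6 8]
Step 3: flows [2->0,3->0,3->1] -> levels [7 8 5 6]
  -> period-2 cycle: step 3 state = step 1 state; never stabilizes
  -> state at step 30: (30-1) mod 2 = 1, same as step 2 -> [5 7 6 8]

Answer: 5 7 6 8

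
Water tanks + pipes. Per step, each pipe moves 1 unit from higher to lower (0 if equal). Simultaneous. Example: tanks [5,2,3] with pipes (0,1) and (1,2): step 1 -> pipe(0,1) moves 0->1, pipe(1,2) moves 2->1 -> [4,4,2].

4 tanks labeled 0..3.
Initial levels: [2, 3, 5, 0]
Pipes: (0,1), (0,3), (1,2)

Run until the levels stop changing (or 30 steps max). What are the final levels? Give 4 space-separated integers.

Step 1: flows [1->0,0->3,2->1] -> levels [2 3 4 1]
Step 2: flows [1->0,0->3,2->1] -> levels [2 3 3 2]
Step 3: flows [1->0,0=3,1=2] -> levels [3 2 3 2]
Step 4: flows [0->1,0->3,2->1] -> levels [1 4 2 3]
Step 5: flows [1->0,3->0,1->2] -> levels [3 2 3 2]
  -> period-2 cycle: step 5 state = step 3 state; never stabilizes
  -> state at step 30: (30-3) mod 2 = 1, same as step 4 -> [1 4 2 3]

Answer: 1 4 2 3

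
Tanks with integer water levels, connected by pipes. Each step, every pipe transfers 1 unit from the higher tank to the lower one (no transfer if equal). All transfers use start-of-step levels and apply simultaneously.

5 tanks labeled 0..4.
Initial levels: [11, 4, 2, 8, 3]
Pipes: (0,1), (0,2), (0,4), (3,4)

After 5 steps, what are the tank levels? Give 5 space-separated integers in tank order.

Step 1: flows [0->1,0->2,0->4,3->4] -> levels [8 5 3 7 5]
Step 2: flows [0->1,0->2,0->4,3->4] -> levels [5 6 4 6 7]
Step 3: flows [1->0,0->2,4->0,4->3] -> levels [6 5 5 7 5]
Step 4: flows [0->1,0->2,0->4,3->4] -> levels [3 6 6 6 7]
Step 5: flows [1->0,2->0,4->0,4->3] -> levels [6 5 5 7 5]

Answer: 6 5 5 7 5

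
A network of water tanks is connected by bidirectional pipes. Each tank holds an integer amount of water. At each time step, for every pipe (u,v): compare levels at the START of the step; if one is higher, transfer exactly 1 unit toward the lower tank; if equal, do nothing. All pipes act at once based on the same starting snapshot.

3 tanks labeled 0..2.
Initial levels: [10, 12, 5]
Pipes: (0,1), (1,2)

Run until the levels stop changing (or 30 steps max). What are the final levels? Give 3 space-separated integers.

Step 1: flows [1->0,1->2] -> levels [11 10 6]
Step 2: flows [0->1,1->2] -> levels [10 10 7]
Step 3: flows [0=1,1->2] -> levels [10 9 8]
Step 4: flows [0->1,1->2] -> levels [9 9 9]
Step 5: flows [0=1,1=2] -> levels [9 9 9]
  -> stable (no change)

Answer: 9 9 9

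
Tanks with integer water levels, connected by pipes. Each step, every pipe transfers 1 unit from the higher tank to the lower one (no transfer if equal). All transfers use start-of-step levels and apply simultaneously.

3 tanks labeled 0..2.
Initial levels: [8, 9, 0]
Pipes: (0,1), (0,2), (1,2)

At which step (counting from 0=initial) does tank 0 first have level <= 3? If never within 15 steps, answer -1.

Step 1: flows [1->0,0->2,1->2] -> levels [8 7 2]
Step 2: flows [0->1,0->2,1->2] -> levels [6 7 4]
Step 3: flows [1->0,0->2,1->2] -> levels [6 5 6]
Step 4: flows [0->1,0=2,2->1] -> levels [5 7 5]
Step 5: flows [1->0,0=2,1->2] -> levels [6 5 6]
  -> period-2 cycle (repeats step 3); tank 0 never drops to <=3
Tank 0 never reaches <=3 within 15 steps

Answer: -1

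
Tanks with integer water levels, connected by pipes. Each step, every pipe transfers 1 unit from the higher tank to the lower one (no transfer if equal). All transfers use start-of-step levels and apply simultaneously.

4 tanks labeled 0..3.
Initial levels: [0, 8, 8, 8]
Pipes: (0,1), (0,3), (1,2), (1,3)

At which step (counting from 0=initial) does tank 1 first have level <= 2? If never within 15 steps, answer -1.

Step 1: flows [1->0,3->0,1=2,1=3] -> levels [2 7 8 7]
Step 2: flows [1->0,3->0,2->1,1=3] -> levels [4 7 7 6]
Step 3: flows [1->0,3->0,1=2,1->3] -> levels [6 5 7 6]
Step 4: flows [0->1,0=3,2->1,3->1] -> levels [5 8 6 5]
Step 5: flows [1->0,0=3,1->2,1->3] -> levels [6 5 7 6]
  -> period-2 cycle (repeats step 3); tank 1 never drops to <=2
Tank 1 never reaches <=2 within 15 steps

Answer: -1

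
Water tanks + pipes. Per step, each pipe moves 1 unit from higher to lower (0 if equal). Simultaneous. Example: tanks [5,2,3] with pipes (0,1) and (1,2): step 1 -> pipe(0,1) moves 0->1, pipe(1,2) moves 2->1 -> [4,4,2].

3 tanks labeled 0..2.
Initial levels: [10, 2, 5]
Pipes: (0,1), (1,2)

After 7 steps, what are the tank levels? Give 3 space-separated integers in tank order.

Step 1: flows [0->1,2->1] -> levels [9 4 4]
Step 2: flows [0->1,1=2] -> levels [8 5 4]
Step 3: flows [0->1,1->2] -> levels [7 5 5]
Step 4: flows [0->1,1=2] -> levels [6 6 5]
Step 5: flows [0=1,1->2] -> levels [6 5 6]
Step 6: flows [0->1,2->1] -> levels [5 7 5]
Step 7: flows [1->0,1->2] -> levels [6 5 6]

Answer: 6 5 6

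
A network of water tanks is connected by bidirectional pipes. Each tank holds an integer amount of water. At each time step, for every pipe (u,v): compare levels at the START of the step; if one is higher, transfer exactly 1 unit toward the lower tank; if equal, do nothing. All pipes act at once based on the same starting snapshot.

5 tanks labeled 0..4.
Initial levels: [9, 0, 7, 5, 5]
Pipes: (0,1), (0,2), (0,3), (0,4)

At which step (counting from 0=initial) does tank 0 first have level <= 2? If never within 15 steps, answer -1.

Step 1: flows [0->1,0->2,0->3,0->4] -> levels [5 1 8 6 6]
Step 2: flows [0->1,2->0,3->0,4->0] -> levels [7 2 7 5 5]
Step 3: flows [0->1,0=2,0->3,0->4] -> levels [4 3 7 6 6]
Step 4: flows [0->1,2->0,3->0,4->0] -> levels [6 4 6 5 5]
Step 5: flows [0->1,0=2,0->3,0->4] -> levels [3 5 6 6 6]
Step 6: flows [1->0,2->0,3->0,4->0] -> levels [7 4 5 5 5]
Step 7: flows [0->1,0->2,0->3,0->4] -> levels [3 5 6 6 6]
  -> period-2 cycle (repeats step 5); tank 0 never drops to <=2
Tank 0 never reaches <=2 within 15 steps

Answer: -1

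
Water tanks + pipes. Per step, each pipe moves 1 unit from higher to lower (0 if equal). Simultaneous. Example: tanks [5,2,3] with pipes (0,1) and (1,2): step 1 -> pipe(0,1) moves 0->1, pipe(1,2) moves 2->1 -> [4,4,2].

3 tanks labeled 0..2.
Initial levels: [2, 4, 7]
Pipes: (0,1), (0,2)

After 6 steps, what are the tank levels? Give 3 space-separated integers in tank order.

Answer: 3 5 5

Derivation:
Step 1: flows [1->0,2->0] -> levels [4 3 6]
Step 2: flows [0->1,2->0] -> levels [4 4 5]
Step 3: flows [0=1,2->0] -> levels [5 4 4]
Step 4: flows [0->1,0->2] -> levels [3 5 5]
Step 5: flows [1->0,2->0] -> levels [5 4 4]
  -> period-2 cycle: step 5 state = step 3 state
  -> state at step 6: (6-3) mod 2 = 1, same as step 4 -> [3 5 5]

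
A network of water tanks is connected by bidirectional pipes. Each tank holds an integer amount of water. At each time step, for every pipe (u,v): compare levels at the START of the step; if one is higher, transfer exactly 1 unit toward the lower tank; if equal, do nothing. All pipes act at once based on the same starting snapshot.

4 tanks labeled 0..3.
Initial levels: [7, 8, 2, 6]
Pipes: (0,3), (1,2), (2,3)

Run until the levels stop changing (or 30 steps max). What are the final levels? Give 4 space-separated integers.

Step 1: flows [0->3,1->2,3->2] -> levels [6 7 4 6]
Step 2: flows [0=3,1->2,3->2] -> levels [6 6 6 5]
Step 3: flows [0->3,1=2,2->3] -> levels [5 6 5 7]
Step 4: flows [3->0,1->2,3->2] -> levels [6 5 7 5]
Step 5: flows [0->3,2->1,2->3] -> levels [5 6 5 7]
  -> period-2 cycle: step 5 state = step 3 state; never stabilizes
  -> state at step 30: (30-3) mod 2 = 1, same as step 4 -> [6 5 7 5]

Answer: 6 5 7 5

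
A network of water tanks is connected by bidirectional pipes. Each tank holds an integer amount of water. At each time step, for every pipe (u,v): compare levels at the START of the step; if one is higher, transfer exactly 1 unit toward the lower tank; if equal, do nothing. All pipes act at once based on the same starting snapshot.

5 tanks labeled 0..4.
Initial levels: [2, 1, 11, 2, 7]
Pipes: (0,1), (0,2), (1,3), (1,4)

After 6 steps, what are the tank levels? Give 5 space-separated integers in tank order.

Step 1: flows [0->1,2->0,3->1,4->1] -> levels [2 4 10 1 6]
Step 2: flows [1->0,2->0,1->3,4->1] -> levels [4 3 9 2 5]
Step 3: flows [0->1,2->0,1->3,4->1] -> levels [4 4 8 3 4]
Step 4: flows [0=1,2->0,1->3,1=4] -> levels [5 3 7 4 4]
Step 5: flows [0->1,2->0,3->1,4->1] -> levels [5 6 6 3 3]
Step 6: flows [1->0,2->0,1->3,1->4] -> levels [7 3 5 4 4]

Answer: 7 3 5 4 4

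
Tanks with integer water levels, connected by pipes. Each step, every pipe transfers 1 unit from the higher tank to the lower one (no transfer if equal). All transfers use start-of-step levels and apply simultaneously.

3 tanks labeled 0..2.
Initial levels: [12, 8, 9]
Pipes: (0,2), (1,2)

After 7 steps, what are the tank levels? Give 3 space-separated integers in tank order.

Step 1: flows [0->2,2->1] -> levels [11 9 9]
Step 2: flows [0->2,1=2] -> levels [10 9 10]
Step 3: flows [0=2,2->1] -> levels [10 10 9]
Step 4: flows [0->2,1->2] -> levels [9 9 11]
Step 5: flows [2->0,2->1] -> levels [10 10 9]
  -> period-2 cycle: step 5 state = step 3 state
  -> state at step 7: (7-3) mod 2 = 0, same as step 3 -> [10 10 9]

Answer: 10 10 9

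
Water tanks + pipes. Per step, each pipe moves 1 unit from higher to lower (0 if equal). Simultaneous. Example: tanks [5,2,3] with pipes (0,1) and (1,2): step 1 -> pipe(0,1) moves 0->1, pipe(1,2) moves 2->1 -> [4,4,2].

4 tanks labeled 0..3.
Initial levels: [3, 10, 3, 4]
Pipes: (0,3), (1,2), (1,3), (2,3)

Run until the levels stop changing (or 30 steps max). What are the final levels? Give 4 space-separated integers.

Step 1: flows [3->0,1->2,1->3,3->2] -> levels [4 8 5 3]
Step 2: flows [0->3,1->2,1->3,2->3] -> levels [3 6 5 6]
Step 3: flows [3->0,1->2,1=3,3->2] -> levels [4 5 7 4]
Step 4: flows [0=3,2->1,1->3,2->3] -> levels [4 5 5 6]
Step 5: flows [3->0,1=2,3->1,3->2] -> levels [5 6 6 3]
Step 6: flows [0->3,1=2,1->3,2->3] -> levels [4 5 5 6]
  -> period-2 cycle: step 6 state = step 4 state; never stabilizes
  -> state at step 30: (30-4) mod 2 = 0, same as step 4 -> [4 5 5 6]

Answer: 4 5 5 6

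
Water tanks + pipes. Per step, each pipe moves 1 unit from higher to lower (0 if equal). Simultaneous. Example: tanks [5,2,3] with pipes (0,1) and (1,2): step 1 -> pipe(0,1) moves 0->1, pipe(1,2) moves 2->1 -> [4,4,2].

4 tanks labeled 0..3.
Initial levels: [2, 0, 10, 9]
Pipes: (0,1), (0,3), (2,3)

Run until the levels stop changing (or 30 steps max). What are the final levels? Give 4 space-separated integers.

Step 1: flows [0->1,3->0,2->3] -> levels [2 1 9 9]
Step 2: flows [0->1,3->0,2=3] -> levels [2 2 9 8]
Step 3: flows [0=1,3->0,2->3] -> levels [3 2 8 8]
Step 4: flows [0->1,3->0,2=3] -> levels [3 3 8 7]
Step 5: flows [0=1,3->0,2->3] -> levels [4 3 7 7]
Step 6: flows [0->1,3->0,2=3] -> levels [4 4 7 6]
Step 7: flows [0=1,3->0,2->3] -> levels [5 4 6 6]
Step 8: flows [0->1,3->0,2=3] -> levels [5 5 6 5]
Step 9: flows [0=1,0=3,2->3] -> levels [5 5 5 6]
Step 10: flows [0=1,3->0,3->2] -> levels [6 5 6 4]
Step 11: flows [0->1,0->3,2->3] -> levels [4 6 5 6]
Step 12: flows [1->0,3->0,3->2] -> levels [6 5 6 4]
  -> period-2 cycle: step 12 state = step 10 state; never stabilizes
  -> state at step 30: (30-10) mod 2 = 0, same as step 10 -> [6 5 6 4]

Answer: 6 5 6 4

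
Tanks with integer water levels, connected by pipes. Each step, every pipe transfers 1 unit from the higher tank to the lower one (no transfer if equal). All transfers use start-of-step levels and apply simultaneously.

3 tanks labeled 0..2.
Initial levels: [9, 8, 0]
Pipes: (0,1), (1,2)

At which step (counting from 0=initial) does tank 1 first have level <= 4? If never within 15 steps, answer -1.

Step 1: flows [0->1,1->2] -> levels [8 8 1]
Step 2: flows [0=1,1->2] -> levels [8 7 2]
Step 3: flows [0->1,1->2] -> levels [7 7 3]
Step 4: flows [0=1,1->2] -> levels [7 6 4]
Step 5: flows [0->1,1->2] -> levels [6 6 5]
Step 6: flows [0=1,1->2] -> levels [6 5 6]
Step 7: flows [0->1,2->1] -> levels [5 7 5]
Step 8: flows [1->0,1->2] -> levels [6 5 6]
  -> period-2 cycle (repeats step 6); tank 1 never drops to <=4
Tank 1 never reaches <=4 within 15 steps

Answer: -1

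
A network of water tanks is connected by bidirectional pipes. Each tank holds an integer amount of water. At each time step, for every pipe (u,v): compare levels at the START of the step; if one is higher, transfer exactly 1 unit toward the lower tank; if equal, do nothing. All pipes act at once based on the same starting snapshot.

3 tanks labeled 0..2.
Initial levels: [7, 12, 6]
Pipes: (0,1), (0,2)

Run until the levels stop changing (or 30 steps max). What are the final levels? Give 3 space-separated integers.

Answer: 9 8 8

Derivation:
Step 1: flows [1->0,0->2] -> levels [7 11 7]
Step 2: flows [1->0,0=2] -> levels [8 10 7]
Step 3: flows [1->0,0->2] -> levels [8 9 8]
Step 4: flows [1->0,0=2] -> levels [9 8 8]
Step 5: flows [0->1,0->2] -> levels [7 9 9]
Step 6: flows [1->0,2->0] -> levels [9 8 8]
  -> period-2 cycle: step 6 state = step 4 state; never stabilizes
  -> state at step 30: (30-4) mod 2 = 0, same as step 4 -> [9 8 8]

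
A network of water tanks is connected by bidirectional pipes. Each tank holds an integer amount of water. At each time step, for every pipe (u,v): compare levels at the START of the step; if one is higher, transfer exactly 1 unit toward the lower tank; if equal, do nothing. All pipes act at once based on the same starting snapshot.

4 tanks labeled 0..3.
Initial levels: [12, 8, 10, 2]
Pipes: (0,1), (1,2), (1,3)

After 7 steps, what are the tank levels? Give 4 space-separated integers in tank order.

Step 1: flows [0->1,2->1,1->3] -> levels [11 9 9 3]
Step 2: flows [0->1,1=2,1->3] -> levels [10 9 9 4]
Step 3: flows [0->1,1=2,1->3] -> levels [9 9 9 5]
Step 4: flows [0=1,1=2,1->3] -> levels [9 8 9 6]
Step 5: flows [0->1,2->1,1->3] -> levels [8 9 8 7]
Step 6: flows [1->0,1->2,1->3] -> levels [9 6 9 8]
Step 7: flows [0->1,2->1,3->1] -> levels [8 9 8 7]

Answer: 8 9 8 7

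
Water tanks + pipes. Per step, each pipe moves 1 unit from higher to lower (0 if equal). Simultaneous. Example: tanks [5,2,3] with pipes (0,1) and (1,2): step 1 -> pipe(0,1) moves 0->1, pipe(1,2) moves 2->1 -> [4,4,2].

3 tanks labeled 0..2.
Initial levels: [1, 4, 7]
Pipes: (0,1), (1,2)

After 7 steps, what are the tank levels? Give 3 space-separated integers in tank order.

Step 1: flows [1->0,2->1] -> levels [2 4 6]
Step 2: flows [1->0,2->1] -> levels [3 4 5]
Step 3: flows [1->0,2->1] -> levels [4 4 4]
Step 4: flows [0=1,1=2] -> levels [4 4 4]
  -> stable; steps 5..7 unchanged -> [4 4 4]

Answer: 4 4 4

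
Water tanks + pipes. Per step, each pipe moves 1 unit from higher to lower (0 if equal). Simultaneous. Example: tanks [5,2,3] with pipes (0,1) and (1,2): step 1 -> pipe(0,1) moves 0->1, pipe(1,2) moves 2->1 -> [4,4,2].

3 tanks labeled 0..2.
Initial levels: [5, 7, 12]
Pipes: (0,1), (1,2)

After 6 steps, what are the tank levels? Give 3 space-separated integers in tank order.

Step 1: flows [1->0,2->1] -> levels [6 7 11]
Step 2: flows [1->0,2->1] -> levels [7 7 10]
Step 3: flows [0=1,2->1] -> levels [7 8 9]
Step 4: flows [1->0,2->1] -> levels [8 8 8]
Step 5: flows [0=1,1=2] -> levels [8 8 8]
  -> stable; steps 6..6 unchanged -> [8 8 8]

Answer: 8 8 8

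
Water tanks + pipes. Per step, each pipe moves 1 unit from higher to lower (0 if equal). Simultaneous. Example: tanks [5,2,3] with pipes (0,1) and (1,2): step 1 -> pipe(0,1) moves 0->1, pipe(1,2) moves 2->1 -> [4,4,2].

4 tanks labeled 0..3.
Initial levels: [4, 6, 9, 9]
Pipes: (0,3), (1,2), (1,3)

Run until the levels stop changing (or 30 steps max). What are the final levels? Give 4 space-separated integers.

Answer: 6 6 8 8

Derivation:
Step 1: flows [3->0,2->1,3->1] -> levels [5 8 8 7]
Step 2: flows [3->0,1=2,1->3] -> levels [6 7 8 7]
Step 3: flows [3->0,2->1,1=3] -> levels [7 8 7 6]
Step 4: flows [0->3,1->2,1->3] -> levels [6 6 8 8]
Step 5: flows [3->0,2->1,3->1] -> levels [7 8 7 6]
  -> period-2 cycle: step 5 state = step 3 state; never stabilizes
  -> state at step 30: (30-3) mod 2 = 1, same as step 4 -> [6 6 8 8]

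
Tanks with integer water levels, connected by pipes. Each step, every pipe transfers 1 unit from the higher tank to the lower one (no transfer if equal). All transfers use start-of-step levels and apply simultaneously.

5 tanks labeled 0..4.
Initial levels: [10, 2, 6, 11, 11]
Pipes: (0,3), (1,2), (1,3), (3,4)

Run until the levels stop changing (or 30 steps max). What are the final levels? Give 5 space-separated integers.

Answer: 8 6 8 10 8

Derivation:
Step 1: flows [3->0,2->1,3->1,3=4] -> levels [11 4 5 9 11]
Step 2: flows [0->3,2->1,3->1,4->3] -> levels [10 6 4 10 10]
Step 3: flows [0=3,1->2,3->1,3=4] -> levels [10 6 5 9 10]
Step 4: flows [0->3,1->2,3->1,4->3] -> levels [9 6 6 10 9]
Step 5: flows [3->0,1=2,3->1,3->4] -> levels [10 7 6 7 10]
Step 6: flows [0->3,1->2,1=3,4->3] -> levels [9 6 7 9 9]
Step 7: flows [0=3,2->1,3->1,3=4] -> levels [9 8 6 8 9]
Step 8: flows [0->3,1->2,1=3,4->3] -> levels [8 7 7 10 8]
Step 9: flows [3->0,1=2,3->1,3->4] -> levels [9 8 7 7 9]
Step 10: flows [0->3,1->2,1->3,4->3] -> levels [8 6 8 10 8]
Step 11: flows [3->0,2->1,3->1,3->4] -> levels [9 8 7 7 9]
  -> period-2 cycle: step 11 state = step 9 state; never stabilizes
  -> state at step 30: (30-9) mod 2 = 1, same as step 10 -> [8 6 8 10 8]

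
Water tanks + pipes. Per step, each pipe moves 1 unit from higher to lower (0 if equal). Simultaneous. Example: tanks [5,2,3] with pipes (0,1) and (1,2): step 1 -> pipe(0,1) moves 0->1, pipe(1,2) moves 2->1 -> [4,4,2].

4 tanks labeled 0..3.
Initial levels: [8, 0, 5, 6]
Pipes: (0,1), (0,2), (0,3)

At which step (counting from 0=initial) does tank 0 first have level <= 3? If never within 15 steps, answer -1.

Step 1: flows [0->1,0->2,0->3] -> levels [5 1 6 7]
Step 2: flows [0->1,2->0,3->0] -> levels [6 2 5 6]
Step 3: flows [0->1,0->2,0=3] -> levels [4 3 6 6]
Step 4: flows [0->1,2->0,3->0] -> levels [5 4 5 5]
Step 5: flows [0->1,0=2,0=3] -> levels [4 5 5 5]
Step 6: flows [1->0,2->0,3->0] -> levels [7 4 4 4]
Step 7: flows [0->1,0->2,0->3] -> levels [4 5 5 5]
  -> period-2 cycle (repeats step 5); tank 0 never drops to <=3
Tank 0 never reaches <=3 within 15 steps

Answer: -1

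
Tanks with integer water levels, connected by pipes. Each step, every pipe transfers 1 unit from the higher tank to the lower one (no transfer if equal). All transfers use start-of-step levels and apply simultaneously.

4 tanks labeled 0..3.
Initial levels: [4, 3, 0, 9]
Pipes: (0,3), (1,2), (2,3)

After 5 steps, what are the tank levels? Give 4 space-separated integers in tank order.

Answer: 4 4 3 5

Derivation:
Step 1: flows [3->0,1->2,3->2] -> levels [5 2 2 7]
Step 2: flows [3->0,1=2,3->2] -> levels [6 2 3 5]
Step 3: flows [0->3,2->1,3->2] -> levels [5 3 3 5]
Step 4: flows [0=3,1=2,3->2] -> levels [5 3 4 4]
Step 5: flows [0->3,2->1,2=3] -> levels [4 4 3 5]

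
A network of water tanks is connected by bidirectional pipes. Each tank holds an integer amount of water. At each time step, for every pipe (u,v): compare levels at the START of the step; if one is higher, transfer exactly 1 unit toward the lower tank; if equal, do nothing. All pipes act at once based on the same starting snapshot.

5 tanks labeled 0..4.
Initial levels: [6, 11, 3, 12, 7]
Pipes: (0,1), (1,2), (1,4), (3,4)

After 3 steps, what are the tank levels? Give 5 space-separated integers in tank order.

Answer: 7 8 6 9 9

Derivation:
Step 1: flows [1->0,1->2,1->4,3->4] -> levels [7 8 4 11 9]
Step 2: flows [1->0,1->2,4->1,3->4] -> levels [8 7 5 10 9]
Step 3: flows [0->1,1->2,4->1,3->4] -> levels [7 8 6 9 9]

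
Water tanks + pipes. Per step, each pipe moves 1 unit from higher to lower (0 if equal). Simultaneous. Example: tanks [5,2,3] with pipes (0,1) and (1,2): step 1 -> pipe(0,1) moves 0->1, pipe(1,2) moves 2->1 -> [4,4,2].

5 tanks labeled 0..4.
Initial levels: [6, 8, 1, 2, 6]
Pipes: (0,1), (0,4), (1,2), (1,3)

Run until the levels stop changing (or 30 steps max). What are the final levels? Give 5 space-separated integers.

Step 1: flows [1->0,0=4,1->2,1->3] -> levels [7 5 2 3 6]
Step 2: flows [0->1,0->4,1->2,1->3] -> levels [5 4 3 4 7]
Step 3: flows [0->1,4->0,1->2,1=3] -> levels [5 4 4 4 6]
Step 4: flows [0->1,4->0,1=2,1=3] -> levels [5 5 4 4 5]
Step 5: flows [0=1,0=4,1->2,1->3] -> levels [5 3 5 5 5]
Step 6: flows [0->1,0=4,2->1,3->1] -> levels [4 6 4 4 5]
Step 7: flows [1->0,4->0,1->2,1->3] -> levels [6 3 5 5 4]
Step 8: flows [0->1,0->4,2->1,3->1] -> levels [4 6 4 4 5]
  -> period-2 cycle: step 8 state = step 6 state; never stabilizes
  -> state at step 30: (30-6) mod 2 = 0, same as step 6 -> [4 6 4 4 5]

Answer: 4 6 4 4 5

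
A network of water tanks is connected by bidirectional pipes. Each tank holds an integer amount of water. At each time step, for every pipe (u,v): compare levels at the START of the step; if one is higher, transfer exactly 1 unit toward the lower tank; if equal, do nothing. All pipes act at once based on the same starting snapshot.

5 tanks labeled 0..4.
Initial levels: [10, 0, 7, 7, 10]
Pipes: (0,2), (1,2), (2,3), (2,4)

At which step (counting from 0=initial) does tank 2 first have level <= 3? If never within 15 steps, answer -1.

Step 1: flows [0->2,2->1,2=3,4->2] -> levels [9 1 8 7 9]
Step 2: flows [0->2,2->1,2->3,4->2] -> levels [8 2 8 8 8]
Step 3: flows [0=2,2->1,2=3,2=4] -> levels [8 3 7 8 8]
Step 4: flows [0->2,2->1,3->2,4->2] -> levels [7 4 9 7 7]
Step 5: flows [2->0,2->1,2->3,2->4] -> levels [8 5 5 8 8]
Step 6: flows [0->2,1=2,3->2,4->2] -> levels [7 5 8 7 7]
Step 7: flows [2->0,2->1,2->3,2->4] -> levels [8 6 4 8 8]
Step 8: flows [0->2,1->2,3->2,4->2] -> levels [7 5 8 7 7]
  -> period-2 cycle (repeats step 6); tank 2 never drops to <=3
Tank 2 never reaches <=3 within 15 steps

Answer: -1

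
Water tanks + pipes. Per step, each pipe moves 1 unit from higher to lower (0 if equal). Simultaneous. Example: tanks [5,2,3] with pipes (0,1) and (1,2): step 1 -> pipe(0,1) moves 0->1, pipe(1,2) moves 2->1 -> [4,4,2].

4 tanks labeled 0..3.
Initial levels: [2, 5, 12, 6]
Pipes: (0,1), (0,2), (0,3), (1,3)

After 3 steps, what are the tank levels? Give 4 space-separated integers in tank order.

Answer: 6 6 9 4

Derivation:
Step 1: flows [1->0,2->0,3->0,3->1] -> levels [5 5 11 4]
Step 2: flows [0=1,2->0,0->3,1->3] -> levels [5 4 10 6]
Step 3: flows [0->1,2->0,3->0,3->1] -> levels [6 6 9 4]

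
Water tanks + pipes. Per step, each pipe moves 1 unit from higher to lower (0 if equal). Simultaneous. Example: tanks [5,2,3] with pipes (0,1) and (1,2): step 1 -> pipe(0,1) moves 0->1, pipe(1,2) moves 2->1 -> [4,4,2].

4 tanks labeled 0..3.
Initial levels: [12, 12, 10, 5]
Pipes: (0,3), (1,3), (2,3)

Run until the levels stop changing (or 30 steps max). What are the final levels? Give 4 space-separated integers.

Step 1: flows [0->3,1->3,2->3] -> levels [11 11 9 8]
Step 2: flows [0->3,1->3,2->3] -> levels [10 10 8 11]
Step 3: flows [3->0,3->1,3->2] -> levels [11 11 9 8]
  -> period-2 cycle: step 3 state = step 1 state; never stabilizes
  -> state at step 30: (30-1) mod 2 = 1, same as step 2 -> [10 10 8 11]

Answer: 10 10 8 11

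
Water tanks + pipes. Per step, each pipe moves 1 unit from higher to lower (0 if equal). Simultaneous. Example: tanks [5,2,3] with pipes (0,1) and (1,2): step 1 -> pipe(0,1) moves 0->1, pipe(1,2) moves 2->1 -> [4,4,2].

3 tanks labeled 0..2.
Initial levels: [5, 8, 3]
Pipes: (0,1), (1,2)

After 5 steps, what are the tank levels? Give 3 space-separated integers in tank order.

Answer: 5 6 5

Derivation:
Step 1: flows [1->0,1->2] -> levels [6 6 4]
Step 2: flows [0=1,1->2] -> levels [6 5 5]
Step 3: flows [0->1,1=2] -> levels [5 6 5]
Step 4: flows [1->0,1->2] -> levels [6 4 6]
Step 5: flows [0->1,2->1] -> levels [5 6 5]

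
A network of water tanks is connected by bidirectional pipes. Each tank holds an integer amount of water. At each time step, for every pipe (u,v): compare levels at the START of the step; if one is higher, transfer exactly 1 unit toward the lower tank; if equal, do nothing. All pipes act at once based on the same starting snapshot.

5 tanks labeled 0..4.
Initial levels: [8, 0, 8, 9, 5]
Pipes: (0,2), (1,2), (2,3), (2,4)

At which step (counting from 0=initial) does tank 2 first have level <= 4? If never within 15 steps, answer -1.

Answer: 5

Derivation:
Step 1: flows [0=2,2->1,3->2,2->4] -> levels [8 1 7 8 6]
Step 2: flows [0->2,2->1,3->2,2->4] -> levels [7 2 7 7 7]
Step 3: flows [0=2,2->1,2=3,2=4] -> levels [7 3 6 7 7]
Step 4: flows [0->2,2->1,3->2,4->2] -> levels [6 4 8 6 6]
Step 5: flows [2->0,2->1,2->3,2->4] -> levels [7 5 4 7 7]
Tank 2 first reaches <=4 at step 5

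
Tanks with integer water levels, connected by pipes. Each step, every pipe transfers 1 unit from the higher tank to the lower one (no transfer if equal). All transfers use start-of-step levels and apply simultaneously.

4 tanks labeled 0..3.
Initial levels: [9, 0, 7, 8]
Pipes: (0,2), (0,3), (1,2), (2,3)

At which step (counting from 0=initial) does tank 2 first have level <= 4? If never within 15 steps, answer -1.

Step 1: flows [0->2,0->3,2->1,3->2] -> levels [7 1 8 8]
Step 2: flows [2->0,3->0,2->1,2=3] -> levels [9 2 6 7]
Step 3: flows [0->2,0->3,2->1,3->2] -> levels [7 3 7 7]
Step 4: flows [0=2,0=3,2->1,2=3] -> levels [7 4 6 7]
Step 5: flows [0->2,0=3,2->1,3->2] -> levels [6 5 7 6]
Step 6: flows [2->0,0=3,2->1,2->3] -> levels [7 6 4 7]
Tank 2 first reaches <=4 at step 6

Answer: 6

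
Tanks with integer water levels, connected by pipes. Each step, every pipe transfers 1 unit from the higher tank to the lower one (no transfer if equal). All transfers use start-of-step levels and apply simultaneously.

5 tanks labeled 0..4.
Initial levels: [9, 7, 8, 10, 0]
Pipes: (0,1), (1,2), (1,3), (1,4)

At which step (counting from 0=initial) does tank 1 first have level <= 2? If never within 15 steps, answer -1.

Answer: -1

Derivation:
Step 1: flows [0->1,2->1,3->1,1->4] -> levels [8 9 7 9 1]
Step 2: flows [1->0,1->2,1=3,1->4] -> levels [9 6 8 9 2]
Step 3: flows [0->1,2->1,3->1,1->4] -> levels [8 8 7 8 3]
Step 4: flows [0=1,1->2,1=3,1->4] -> levels [8 6 8 8 4]
Step 5: flows [0->1,2->1,3->1,1->4] -> levels [7 8 7 7 5]
Step 6: flows [1->0,1->2,1->3,1->4] -> levels [8 4 8 8 6]
Step 7: flows [0->1,2->1,3->1,4->1] -> levels [7 8 7 7 5]
  -> period-2 cycle (repeats step 5); tank 1 never drops to <=2
Tank 1 never reaches <=2 within 15 steps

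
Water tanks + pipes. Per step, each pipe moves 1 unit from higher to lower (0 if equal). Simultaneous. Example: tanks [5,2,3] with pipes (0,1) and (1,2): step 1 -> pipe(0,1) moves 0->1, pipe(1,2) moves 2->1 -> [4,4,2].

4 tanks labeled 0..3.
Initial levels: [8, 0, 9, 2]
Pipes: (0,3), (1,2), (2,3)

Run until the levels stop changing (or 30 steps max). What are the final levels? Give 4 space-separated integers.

Step 1: flows [0->3,2->1,2->3] -> levels [7 1 7 4]
Step 2: flows [0->3,2->1,2->3] -> levels [6 2 5 6]
Step 3: flows [0=3,2->1,3->2] -> levels [6 3 5 5]
Step 4: flows [0->3,2->1,2=3] -> levels [5 4 4 6]
Step 5: flows [3->0,1=2,3->2] -> levels [6 4 5 4]
Step 6: flows [0->3,2->1,2->3] -> levels [5 5 3 6]
Step 7: flows [3->0,1->2,3->2] -> levels [6 4 5 4]
  -> period-2 cycle: step 7 state = step 5 state; never stabilizes
  -> state at step 30: (30-5) mod 2 = 1, same as step 6 -> [5 5 3 6]

Answer: 5 5 3 6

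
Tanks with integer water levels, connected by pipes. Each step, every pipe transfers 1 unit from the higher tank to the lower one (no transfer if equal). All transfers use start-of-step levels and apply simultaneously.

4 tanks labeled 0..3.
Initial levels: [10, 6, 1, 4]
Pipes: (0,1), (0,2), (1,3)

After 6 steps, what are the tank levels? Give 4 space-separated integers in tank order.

Answer: 6 4 5 6

Derivation:
Step 1: flows [0->1,0->2,1->3] -> levels [8 6 2 5]
Step 2: flows [0->1,0->2,1->3] -> levels [6 6 3 6]
Step 3: flows [0=1,0->2,1=3] -> levels [5 6 4 6]
Step 4: flows [1->0,0->2,1=3] -> levels [5 5 5 6]
Step 5: flows [0=1,0=2,3->1] -> levels [5 6 5 5]
Step 6: flows [1->0,0=2,1->3] -> levels [6 4 5 6]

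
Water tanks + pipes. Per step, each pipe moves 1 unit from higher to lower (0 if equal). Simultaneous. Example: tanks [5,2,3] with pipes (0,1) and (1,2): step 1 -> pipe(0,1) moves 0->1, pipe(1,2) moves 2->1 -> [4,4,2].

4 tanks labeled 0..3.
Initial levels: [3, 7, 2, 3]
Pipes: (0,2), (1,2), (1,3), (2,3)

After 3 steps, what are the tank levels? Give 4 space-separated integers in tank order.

Answer: 3 4 5 3

Derivation:
Step 1: flows [0->2,1->2,1->3,3->2] -> levels [2 5 5 3]
Step 2: flows [2->0,1=2,1->3,2->3] -> levels [3 4 3 5]
Step 3: flows [0=2,1->2,3->1,3->2] -> levels [3 4 5 3]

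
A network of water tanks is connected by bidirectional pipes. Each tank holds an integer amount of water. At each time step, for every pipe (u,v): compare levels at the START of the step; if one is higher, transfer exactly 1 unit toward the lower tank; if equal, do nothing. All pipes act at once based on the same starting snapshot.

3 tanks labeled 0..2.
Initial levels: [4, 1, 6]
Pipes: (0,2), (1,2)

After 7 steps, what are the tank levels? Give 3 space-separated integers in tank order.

Step 1: flows [2->0,2->1] -> levels [5 2 4]
Step 2: flows [0->2,2->1] -> levels [4 3 4]
Step 3: flows [0=2,2->1] -> levels [4 4 3]
Step 4: flows [0->2,1->2] -> levels [3 3 5]
Step 5: flows [2->0,2->1] -> levels [4 4 3]
  -> period-2 cycle: step 5 state = step 3 state
  -> state at step 7: (7-3) mod 2 = 0, same as step 3 -> [4 4 3]

Answer: 4 4 3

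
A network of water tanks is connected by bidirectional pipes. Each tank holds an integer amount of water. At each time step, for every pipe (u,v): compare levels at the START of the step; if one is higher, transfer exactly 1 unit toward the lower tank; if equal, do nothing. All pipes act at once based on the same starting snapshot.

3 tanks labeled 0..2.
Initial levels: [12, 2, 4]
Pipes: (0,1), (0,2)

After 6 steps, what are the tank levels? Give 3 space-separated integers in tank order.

Step 1: flows [0->1,0->2] -> levels [10 3 5]
Step 2: flows [0->1,0->2] -> levels [8 4 6]
Step 3: flows [0->1,0->2] -> levels [6 5 7]
Step 4: flows [0->1,2->0] -> levels [6 6 6]
Step 5: flows [0=1,0=2] -> levels [6 6 6]
  -> stable; steps 6..6 unchanged -> [6 6 6]

Answer: 6 6 6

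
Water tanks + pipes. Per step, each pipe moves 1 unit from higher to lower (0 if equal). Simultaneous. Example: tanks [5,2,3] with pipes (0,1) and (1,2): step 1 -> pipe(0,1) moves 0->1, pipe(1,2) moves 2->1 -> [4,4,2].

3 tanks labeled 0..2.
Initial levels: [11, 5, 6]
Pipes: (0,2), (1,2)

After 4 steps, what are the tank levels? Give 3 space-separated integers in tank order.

Step 1: flows [0->2,2->1] -> levels [10 6 6]
Step 2: flows [0->2,1=2] -> levels [9 6 7]
Step 3: flows [0->2,2->1] -> levels [8 7 7]
Step 4: flows [0->2,1=2] -> levels [7 7 8]

Answer: 7 7 8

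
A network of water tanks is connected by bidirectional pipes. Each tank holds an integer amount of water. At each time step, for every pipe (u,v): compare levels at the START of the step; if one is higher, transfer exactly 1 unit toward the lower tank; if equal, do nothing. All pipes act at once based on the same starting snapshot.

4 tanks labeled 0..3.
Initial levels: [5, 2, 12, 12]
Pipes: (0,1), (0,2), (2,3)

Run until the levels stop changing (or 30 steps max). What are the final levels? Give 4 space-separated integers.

Answer: 9 7 7 8

Derivation:
Step 1: flows [0->1,2->0,2=3] -> levels [5 3 11 12]
Step 2: flows [0->1,2->0,3->2] -> levels [5 4 11 11]
Step 3: flows [0->1,2->0,2=3] -> levels [5 5 10 11]
Step 4: flows [0=1,2->0,3->2] -> levels [6 5 10 10]
Step 5: flows [0->1,2->0,2=3] -> levels [6 6 9 10]
Step 6: flows [0=1,2->0,3->2] -> levels [7 6 9 9]
Step 7: flows [0->1,2->0,2=3] -> levels [7 7 8 9]
Step 8: flows [0=1,2->0,3->2] -> levels [8 7 8 8]
Step 9: flows [0->1,0=2,2=3] -> levels [7 8 8 8]
Step 10: flows [1->0,2->0,2=3] -> levels [9 7 7 8]
Step 11: flows [0->1,0->2,3->2] -> levels [7 8 9 7]
Step 12: flows [1->0,2->0,2->3] -> levels [9 7 7 8]
  -> period-2 cycle: step 12 state = step 10 state; never stabilizes
  -> state at step 30: (30-10) mod 2 = 0, same as step 10 -> [9 7 7 8]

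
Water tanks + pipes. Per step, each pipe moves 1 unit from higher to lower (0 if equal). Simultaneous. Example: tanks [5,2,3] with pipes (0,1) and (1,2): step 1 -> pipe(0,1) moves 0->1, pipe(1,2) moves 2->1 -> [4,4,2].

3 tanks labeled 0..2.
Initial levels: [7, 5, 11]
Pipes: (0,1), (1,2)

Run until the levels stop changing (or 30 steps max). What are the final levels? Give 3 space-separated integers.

Step 1: flows [0->1,2->1] -> levels [6 7 10]
Step 2: flows [1->0,2->1] -> levels [7 7 9]
Step 3: flows [0=1,2->1] -> levels [7 8 8]
Step 4: flows [1->0,1=2] -> levels [8 7 8]
Step 5: flows [0->1,2->1] -> levels [7 9 7]
Step 6: flows [1->0,1->2] -> levels [8 7 8]
  -> period-2 cycle: step 6 state = step 4 state; never stabilizes
  -> state at step 30: (30-4) mod 2 = 0, same as step 4 -> [8 7 8]

Answer: 8 7 8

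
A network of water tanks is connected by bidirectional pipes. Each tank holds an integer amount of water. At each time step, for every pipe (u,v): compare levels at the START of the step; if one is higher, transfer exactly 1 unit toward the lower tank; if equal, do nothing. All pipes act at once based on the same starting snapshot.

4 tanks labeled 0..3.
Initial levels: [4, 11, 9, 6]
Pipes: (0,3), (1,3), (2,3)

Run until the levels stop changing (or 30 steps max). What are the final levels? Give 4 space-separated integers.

Answer: 7 7 7 9

Derivation:
Step 1: flows [3->0,1->3,2->3] -> levels [5 10 8 7]
Step 2: flows [3->0,1->3,2->3] -> levels [6 9 7 8]
Step 3: flows [3->0,1->3,3->2] -> levels [7 8 8 7]
Step 4: flows [0=3,1->3,2->3] -> levels [7 7 7 9]
Step 5: flows [3->0,3->1,3->2] -> levels [8 8 8 6]
Step 6: flows [0->3,1->3,2->3] -> levels [7 7 7 9]
  -> period-2 cycle: step 6 state = step 4 state; never stabilizes
  -> state at step 30: (30-4) mod 2 = 0, same as step 4 -> [7 7 7 9]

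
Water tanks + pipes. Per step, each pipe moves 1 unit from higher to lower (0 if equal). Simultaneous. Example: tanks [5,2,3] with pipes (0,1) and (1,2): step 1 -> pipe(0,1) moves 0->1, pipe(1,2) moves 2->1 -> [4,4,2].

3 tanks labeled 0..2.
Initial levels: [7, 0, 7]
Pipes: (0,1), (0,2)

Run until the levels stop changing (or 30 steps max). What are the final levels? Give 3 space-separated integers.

Step 1: flows [0->1,0=2] -> levels [6 1 7]
Step 2: flows [0->1,2->0] -> levels [6 2 6]
Step 3: flows [0->1,0=2] -> levels [5 3 6]
Step 4: flows [0->1,2->0] -> levels [5 4 5]
Step 5: flows [0->1,0=2] -> levels [4 5 5]
Step 6: flows [1->0,2->0] -> levels [6 4 4]
Step 7: flows [0->1,0->2] -> levels [4 5 5]
  -> period-2 cycle: step 7 state = step 5 state; never stabilizes
  -> state at step 30: (30-5) mod 2 = 1, same as step 6 -> [6 4 4]

Answer: 6 4 4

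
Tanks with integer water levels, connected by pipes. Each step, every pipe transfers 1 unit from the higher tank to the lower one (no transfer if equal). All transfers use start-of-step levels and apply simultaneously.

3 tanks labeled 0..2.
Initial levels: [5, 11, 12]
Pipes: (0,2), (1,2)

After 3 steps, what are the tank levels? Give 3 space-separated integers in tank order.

Answer: 8 10 10

Derivation:
Step 1: flows [2->0,2->1] -> levels [6 12 10]
Step 2: flows [2->0,1->2] -> levels [7 11 10]
Step 3: flows [2->0,1->2] -> levels [8 10 10]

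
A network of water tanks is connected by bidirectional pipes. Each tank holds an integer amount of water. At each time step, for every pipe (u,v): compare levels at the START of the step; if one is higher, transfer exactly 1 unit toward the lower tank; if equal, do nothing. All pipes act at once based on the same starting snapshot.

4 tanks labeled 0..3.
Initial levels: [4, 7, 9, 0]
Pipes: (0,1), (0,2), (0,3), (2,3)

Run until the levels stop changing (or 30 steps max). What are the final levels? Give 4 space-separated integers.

Step 1: flows [1->0,2->0,0->3,2->3] -> levels [5 6 7 2]
Step 2: flows [1->0,2->0,0->3,2->3] -> levels [6 5 5 4]
Step 3: flows [0->1,0->2,0->3,2->3] -> levels [3 6 5 6]
Step 4: flows [1->0,2->0,3->0,3->2] -> levels [6 5 5 4]
  -> period-2 cycle: step 4 state = step 2 state; never stabilizes
  -> state at step 30: (30-2) mod 2 = 0, same as step 2 -> [6 5 5 4]

Answer: 6 5 5 4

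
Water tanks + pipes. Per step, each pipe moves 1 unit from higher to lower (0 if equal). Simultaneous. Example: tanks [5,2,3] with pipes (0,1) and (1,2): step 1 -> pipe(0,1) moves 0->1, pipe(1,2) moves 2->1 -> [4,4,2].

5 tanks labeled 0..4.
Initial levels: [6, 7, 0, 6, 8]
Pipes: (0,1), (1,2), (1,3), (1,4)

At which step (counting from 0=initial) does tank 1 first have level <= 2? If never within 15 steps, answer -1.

Answer: -1

Derivation:
Step 1: flows [1->0,1->2,1->3,4->1] -> levels [7 5 1 7 7]
Step 2: flows [0->1,1->2,3->1,4->1] -> levels [6 7 2 6 6]
Step 3: flows [1->0,1->2,1->3,1->4] -> levels [7 3 3 7 7]
Step 4: flows [0->1,1=2,3->1,4->1] -> levels [6 6 3 6 6]
Step 5: flows [0=1,1->2,1=3,1=4] -> levels [6 5 4 6 6]
Step 6: flows [0->1,1->2,3->1,4->1] -> levels [5 7 5 5 5]
Step 7: flows [1->0,1->2,1->3,1->4] -> levels [6 3 6 6 6]
Step 8: flows [0->1,2->1,3->1,4->1] -> levels [5 7 5 5 5]
  -> period-2 cycle (repeats step 6); tank 1 never drops to <=2
Tank 1 never reaches <=2 within 15 steps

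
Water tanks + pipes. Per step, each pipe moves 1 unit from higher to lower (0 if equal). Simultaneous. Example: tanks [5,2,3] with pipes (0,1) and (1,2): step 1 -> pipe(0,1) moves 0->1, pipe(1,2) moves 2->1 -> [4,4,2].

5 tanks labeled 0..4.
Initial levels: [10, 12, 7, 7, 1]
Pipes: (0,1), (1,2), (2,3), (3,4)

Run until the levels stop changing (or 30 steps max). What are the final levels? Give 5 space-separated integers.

Step 1: flows [1->0,1->2,2=3,3->4] -> levels [11 10 8 6 2]
Step 2: flows [0->1,1->2,2->3,3->4] -> levels [10 10 8 6 3]
Step 3: flows [0=1,1->2,2->3,3->4] -> levels [10 9 8 6 4]
Step 4: flows [0->1,1->2,2->3,3->4] -> levels [9 9 8 6 5]
Step 5: flows [0=1,1->2,2->3,3->4] -> levels [9 8 8 6 6]
Step 6: flows [0->1,1=2,2->3,3=4] -> levels [8 9 7 7 6]
Step 7: flows [1->0,1->2,2=3,3->4] -> levels [9 7 8 6 7]
Step 8: flows [0->1,2->1,2->3,4->3] -> levels [8 9 6 8 6]
Step 9: flows [1->0,1->2,3->2,3->4] -> levels [9 7 8 6 7]
  -> period-2 cycle: step 9 state = step 7 state; never stabilizes
  -> state at step 30: (30-7) mod 2 = 1, same as step 8 -> [8 9 6 8 6]

Answer: 8 9 6 8 6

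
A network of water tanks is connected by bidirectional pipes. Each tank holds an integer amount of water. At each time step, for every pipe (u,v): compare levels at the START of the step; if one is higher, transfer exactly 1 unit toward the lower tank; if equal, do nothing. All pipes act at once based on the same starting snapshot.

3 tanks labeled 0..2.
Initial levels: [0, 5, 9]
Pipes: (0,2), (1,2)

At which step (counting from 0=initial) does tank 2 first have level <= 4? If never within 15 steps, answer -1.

Answer: 5

Derivation:
Step 1: flows [2->0,2->1] -> levels [1 6 7]
Step 2: flows [2->0,2->1] -> levels [2 7 5]
Step 3: flows [2->0,1->2] -> levels [3 6 5]
Step 4: flows [2->0,1->2] -> levels [4 5 5]
Step 5: flows [2->0,1=2] -> levels [5 5 4]
Tank 2 first reaches <=4 at step 5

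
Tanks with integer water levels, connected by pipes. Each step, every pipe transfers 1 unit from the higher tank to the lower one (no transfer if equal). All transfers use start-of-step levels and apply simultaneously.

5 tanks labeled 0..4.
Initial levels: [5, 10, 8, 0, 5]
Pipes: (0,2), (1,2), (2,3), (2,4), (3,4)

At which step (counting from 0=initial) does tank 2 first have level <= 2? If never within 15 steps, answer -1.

Step 1: flows [2->0,1->2,2->3,2->4,4->3] -> levels [6 9 6 2 5]
Step 2: flows [0=2,1->2,2->3,2->4,4->3] -> levels [6 8 5 4 5]
Step 3: flows [0->2,1->2,2->3,2=4,4->3] -> levels [5 7 6 6 4]
Step 4: flows [2->0,1->2,2=3,2->4,3->4] -> levels [6 6 5 5 6]
Step 5: flows [0->2,1->2,2=3,4->2,4->3] -> levels [5 5 8 6 4]
Step 6: flows [2->0,2->1,2->3,2->4,3->4] -> levels [6 6 4 6 6]
Step 7: flows [0->2,1->2,3->2,4->2,3=4] -> levels [5 5 8 5 5]
Step 8: flows [2->0,2->1,2->3,2->4,3=4] -> levels [6 6 4 6 6]
  -> period-2 cycle (repeats step 6); tank 2 never drops to <=2
Tank 2 never reaches <=2 within 15 steps

Answer: -1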